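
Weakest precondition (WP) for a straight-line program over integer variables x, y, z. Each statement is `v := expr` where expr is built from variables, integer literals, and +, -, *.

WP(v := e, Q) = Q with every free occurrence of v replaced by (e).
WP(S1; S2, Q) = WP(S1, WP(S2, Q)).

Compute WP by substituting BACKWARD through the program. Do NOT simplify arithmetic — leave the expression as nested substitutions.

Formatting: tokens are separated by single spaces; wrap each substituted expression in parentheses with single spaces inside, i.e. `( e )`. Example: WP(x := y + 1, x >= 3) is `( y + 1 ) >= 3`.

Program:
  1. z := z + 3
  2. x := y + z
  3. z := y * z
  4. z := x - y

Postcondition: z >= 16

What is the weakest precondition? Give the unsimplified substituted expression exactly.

post: z >= 16
stmt 4: z := x - y  -- replace 1 occurrence(s) of z with (x - y)
  => ( x - y ) >= 16
stmt 3: z := y * z  -- replace 0 occurrence(s) of z with (y * z)
  => ( x - y ) >= 16
stmt 2: x := y + z  -- replace 1 occurrence(s) of x with (y + z)
  => ( ( y + z ) - y ) >= 16
stmt 1: z := z + 3  -- replace 1 occurrence(s) of z with (z + 3)
  => ( ( y + ( z + 3 ) ) - y ) >= 16

Answer: ( ( y + ( z + 3 ) ) - y ) >= 16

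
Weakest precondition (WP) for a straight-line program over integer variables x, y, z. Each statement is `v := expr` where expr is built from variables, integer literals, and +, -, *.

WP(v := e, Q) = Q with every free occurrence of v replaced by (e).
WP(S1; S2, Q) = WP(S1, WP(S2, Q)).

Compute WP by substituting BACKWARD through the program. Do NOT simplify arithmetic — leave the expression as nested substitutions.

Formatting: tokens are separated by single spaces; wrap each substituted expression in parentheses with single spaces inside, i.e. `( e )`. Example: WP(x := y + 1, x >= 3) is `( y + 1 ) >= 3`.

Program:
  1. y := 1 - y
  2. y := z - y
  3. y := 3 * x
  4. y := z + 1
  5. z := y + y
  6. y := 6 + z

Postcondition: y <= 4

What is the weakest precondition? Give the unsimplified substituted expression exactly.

Answer: ( 6 + ( ( z + 1 ) + ( z + 1 ) ) ) <= 4

Derivation:
post: y <= 4
stmt 6: y := 6 + z  -- replace 1 occurrence(s) of y with (6 + z)
  => ( 6 + z ) <= 4
stmt 5: z := y + y  -- replace 1 occurrence(s) of z with (y + y)
  => ( 6 + ( y + y ) ) <= 4
stmt 4: y := z + 1  -- replace 2 occurrence(s) of y with (z + 1)
  => ( 6 + ( ( z + 1 ) + ( z + 1 ) ) ) <= 4
stmt 3: y := 3 * x  -- replace 0 occurrence(s) of y with (3 * x)
  => ( 6 + ( ( z + 1 ) + ( z + 1 ) ) ) <= 4
stmt 2: y := z - y  -- replace 0 occurrence(s) of y with (z - y)
  => ( 6 + ( ( z + 1 ) + ( z + 1 ) ) ) <= 4
stmt 1: y := 1 - y  -- replace 0 occurrence(s) of y with (1 - y)
  => ( 6 + ( ( z + 1 ) + ( z + 1 ) ) ) <= 4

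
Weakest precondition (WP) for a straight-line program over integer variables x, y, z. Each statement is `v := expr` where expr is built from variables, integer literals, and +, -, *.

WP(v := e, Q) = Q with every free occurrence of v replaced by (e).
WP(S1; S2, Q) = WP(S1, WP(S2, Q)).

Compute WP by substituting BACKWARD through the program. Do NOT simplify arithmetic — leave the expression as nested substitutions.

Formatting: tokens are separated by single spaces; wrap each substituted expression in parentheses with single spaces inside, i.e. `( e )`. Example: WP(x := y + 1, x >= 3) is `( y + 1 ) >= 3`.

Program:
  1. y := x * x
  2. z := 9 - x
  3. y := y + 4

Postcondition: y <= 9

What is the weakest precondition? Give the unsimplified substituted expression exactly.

post: y <= 9
stmt 3: y := y + 4  -- replace 1 occurrence(s) of y with (y + 4)
  => ( y + 4 ) <= 9
stmt 2: z := 9 - x  -- replace 0 occurrence(s) of z with (9 - x)
  => ( y + 4 ) <= 9
stmt 1: y := x * x  -- replace 1 occurrence(s) of y with (x * x)
  => ( ( x * x ) + 4 ) <= 9

Answer: ( ( x * x ) + 4 ) <= 9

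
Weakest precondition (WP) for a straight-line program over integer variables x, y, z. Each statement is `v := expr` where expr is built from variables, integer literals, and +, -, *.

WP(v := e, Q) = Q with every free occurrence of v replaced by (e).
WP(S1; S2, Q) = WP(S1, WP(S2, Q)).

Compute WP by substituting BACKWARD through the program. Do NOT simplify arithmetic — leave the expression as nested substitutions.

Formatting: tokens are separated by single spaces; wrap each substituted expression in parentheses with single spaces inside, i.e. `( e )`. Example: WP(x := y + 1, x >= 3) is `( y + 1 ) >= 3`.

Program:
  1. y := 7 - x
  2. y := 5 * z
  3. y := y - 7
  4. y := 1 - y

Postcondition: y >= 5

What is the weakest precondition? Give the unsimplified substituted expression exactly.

Answer: ( 1 - ( ( 5 * z ) - 7 ) ) >= 5

Derivation:
post: y >= 5
stmt 4: y := 1 - y  -- replace 1 occurrence(s) of y with (1 - y)
  => ( 1 - y ) >= 5
stmt 3: y := y - 7  -- replace 1 occurrence(s) of y with (y - 7)
  => ( 1 - ( y - 7 ) ) >= 5
stmt 2: y := 5 * z  -- replace 1 occurrence(s) of y with (5 * z)
  => ( 1 - ( ( 5 * z ) - 7 ) ) >= 5
stmt 1: y := 7 - x  -- replace 0 occurrence(s) of y with (7 - x)
  => ( 1 - ( ( 5 * z ) - 7 ) ) >= 5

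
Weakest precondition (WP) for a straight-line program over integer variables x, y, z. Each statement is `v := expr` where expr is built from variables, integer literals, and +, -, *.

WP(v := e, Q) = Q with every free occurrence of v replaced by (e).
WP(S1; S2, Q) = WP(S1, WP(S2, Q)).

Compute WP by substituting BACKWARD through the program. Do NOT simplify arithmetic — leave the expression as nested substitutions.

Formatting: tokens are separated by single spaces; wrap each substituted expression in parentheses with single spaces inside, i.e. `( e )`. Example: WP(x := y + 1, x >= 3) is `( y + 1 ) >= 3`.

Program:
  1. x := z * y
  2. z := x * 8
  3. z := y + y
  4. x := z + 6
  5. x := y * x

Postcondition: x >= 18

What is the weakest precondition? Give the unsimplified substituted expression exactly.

Answer: ( y * ( ( y + y ) + 6 ) ) >= 18

Derivation:
post: x >= 18
stmt 5: x := y * x  -- replace 1 occurrence(s) of x with (y * x)
  => ( y * x ) >= 18
stmt 4: x := z + 6  -- replace 1 occurrence(s) of x with (z + 6)
  => ( y * ( z + 6 ) ) >= 18
stmt 3: z := y + y  -- replace 1 occurrence(s) of z with (y + y)
  => ( y * ( ( y + y ) + 6 ) ) >= 18
stmt 2: z := x * 8  -- replace 0 occurrence(s) of z with (x * 8)
  => ( y * ( ( y + y ) + 6 ) ) >= 18
stmt 1: x := z * y  -- replace 0 occurrence(s) of x with (z * y)
  => ( y * ( ( y + y ) + 6 ) ) >= 18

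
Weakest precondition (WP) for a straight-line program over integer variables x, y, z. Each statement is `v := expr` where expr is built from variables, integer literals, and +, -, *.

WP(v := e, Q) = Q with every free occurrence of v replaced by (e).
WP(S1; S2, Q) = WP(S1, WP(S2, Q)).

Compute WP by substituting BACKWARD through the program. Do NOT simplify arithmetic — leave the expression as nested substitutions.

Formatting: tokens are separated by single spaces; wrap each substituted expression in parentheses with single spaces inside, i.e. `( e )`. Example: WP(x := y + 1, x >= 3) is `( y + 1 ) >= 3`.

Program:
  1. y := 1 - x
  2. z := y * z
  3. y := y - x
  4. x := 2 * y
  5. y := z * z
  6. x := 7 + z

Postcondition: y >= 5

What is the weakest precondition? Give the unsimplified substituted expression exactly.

Answer: ( ( ( 1 - x ) * z ) * ( ( 1 - x ) * z ) ) >= 5

Derivation:
post: y >= 5
stmt 6: x := 7 + z  -- replace 0 occurrence(s) of x with (7 + z)
  => y >= 5
stmt 5: y := z * z  -- replace 1 occurrence(s) of y with (z * z)
  => ( z * z ) >= 5
stmt 4: x := 2 * y  -- replace 0 occurrence(s) of x with (2 * y)
  => ( z * z ) >= 5
stmt 3: y := y - x  -- replace 0 occurrence(s) of y with (y - x)
  => ( z * z ) >= 5
stmt 2: z := y * z  -- replace 2 occurrence(s) of z with (y * z)
  => ( ( y * z ) * ( y * z ) ) >= 5
stmt 1: y := 1 - x  -- replace 2 occurrence(s) of y with (1 - x)
  => ( ( ( 1 - x ) * z ) * ( ( 1 - x ) * z ) ) >= 5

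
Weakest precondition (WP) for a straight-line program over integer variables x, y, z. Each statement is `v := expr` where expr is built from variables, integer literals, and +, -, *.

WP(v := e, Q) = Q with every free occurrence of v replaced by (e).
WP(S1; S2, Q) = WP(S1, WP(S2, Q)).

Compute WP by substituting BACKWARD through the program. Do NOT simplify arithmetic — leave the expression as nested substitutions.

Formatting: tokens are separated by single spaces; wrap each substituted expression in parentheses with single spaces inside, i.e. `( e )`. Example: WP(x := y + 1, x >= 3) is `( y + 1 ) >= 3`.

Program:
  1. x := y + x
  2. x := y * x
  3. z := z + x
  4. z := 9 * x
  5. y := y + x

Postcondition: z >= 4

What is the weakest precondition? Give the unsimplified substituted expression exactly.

Answer: ( 9 * ( y * ( y + x ) ) ) >= 4

Derivation:
post: z >= 4
stmt 5: y := y + x  -- replace 0 occurrence(s) of y with (y + x)
  => z >= 4
stmt 4: z := 9 * x  -- replace 1 occurrence(s) of z with (9 * x)
  => ( 9 * x ) >= 4
stmt 3: z := z + x  -- replace 0 occurrence(s) of z with (z + x)
  => ( 9 * x ) >= 4
stmt 2: x := y * x  -- replace 1 occurrence(s) of x with (y * x)
  => ( 9 * ( y * x ) ) >= 4
stmt 1: x := y + x  -- replace 1 occurrence(s) of x with (y + x)
  => ( 9 * ( y * ( y + x ) ) ) >= 4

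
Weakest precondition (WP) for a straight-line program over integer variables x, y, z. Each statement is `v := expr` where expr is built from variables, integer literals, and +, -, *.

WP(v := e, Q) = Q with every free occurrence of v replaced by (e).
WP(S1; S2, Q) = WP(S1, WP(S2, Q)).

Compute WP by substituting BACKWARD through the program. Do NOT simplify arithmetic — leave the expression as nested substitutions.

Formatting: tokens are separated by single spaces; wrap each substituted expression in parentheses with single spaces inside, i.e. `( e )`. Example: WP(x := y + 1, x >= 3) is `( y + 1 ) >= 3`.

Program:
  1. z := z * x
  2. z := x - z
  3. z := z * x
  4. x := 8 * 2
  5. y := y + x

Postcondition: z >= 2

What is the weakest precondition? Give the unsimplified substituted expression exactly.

Answer: ( ( x - ( z * x ) ) * x ) >= 2

Derivation:
post: z >= 2
stmt 5: y := y + x  -- replace 0 occurrence(s) of y with (y + x)
  => z >= 2
stmt 4: x := 8 * 2  -- replace 0 occurrence(s) of x with (8 * 2)
  => z >= 2
stmt 3: z := z * x  -- replace 1 occurrence(s) of z with (z * x)
  => ( z * x ) >= 2
stmt 2: z := x - z  -- replace 1 occurrence(s) of z with (x - z)
  => ( ( x - z ) * x ) >= 2
stmt 1: z := z * x  -- replace 1 occurrence(s) of z with (z * x)
  => ( ( x - ( z * x ) ) * x ) >= 2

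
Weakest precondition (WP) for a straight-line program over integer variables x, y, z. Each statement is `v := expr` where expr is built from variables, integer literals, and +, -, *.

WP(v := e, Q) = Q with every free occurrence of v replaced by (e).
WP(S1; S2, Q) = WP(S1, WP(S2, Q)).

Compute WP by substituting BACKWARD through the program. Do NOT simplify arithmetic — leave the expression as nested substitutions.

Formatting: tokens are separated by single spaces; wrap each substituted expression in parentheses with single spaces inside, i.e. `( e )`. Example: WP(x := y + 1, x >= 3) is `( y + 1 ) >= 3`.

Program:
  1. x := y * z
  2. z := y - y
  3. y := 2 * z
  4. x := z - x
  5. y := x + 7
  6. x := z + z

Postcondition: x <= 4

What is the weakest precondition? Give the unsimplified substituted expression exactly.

Answer: ( ( y - y ) + ( y - y ) ) <= 4

Derivation:
post: x <= 4
stmt 6: x := z + z  -- replace 1 occurrence(s) of x with (z + z)
  => ( z + z ) <= 4
stmt 5: y := x + 7  -- replace 0 occurrence(s) of y with (x + 7)
  => ( z + z ) <= 4
stmt 4: x := z - x  -- replace 0 occurrence(s) of x with (z - x)
  => ( z + z ) <= 4
stmt 3: y := 2 * z  -- replace 0 occurrence(s) of y with (2 * z)
  => ( z + z ) <= 4
stmt 2: z := y - y  -- replace 2 occurrence(s) of z with (y - y)
  => ( ( y - y ) + ( y - y ) ) <= 4
stmt 1: x := y * z  -- replace 0 occurrence(s) of x with (y * z)
  => ( ( y - y ) + ( y - y ) ) <= 4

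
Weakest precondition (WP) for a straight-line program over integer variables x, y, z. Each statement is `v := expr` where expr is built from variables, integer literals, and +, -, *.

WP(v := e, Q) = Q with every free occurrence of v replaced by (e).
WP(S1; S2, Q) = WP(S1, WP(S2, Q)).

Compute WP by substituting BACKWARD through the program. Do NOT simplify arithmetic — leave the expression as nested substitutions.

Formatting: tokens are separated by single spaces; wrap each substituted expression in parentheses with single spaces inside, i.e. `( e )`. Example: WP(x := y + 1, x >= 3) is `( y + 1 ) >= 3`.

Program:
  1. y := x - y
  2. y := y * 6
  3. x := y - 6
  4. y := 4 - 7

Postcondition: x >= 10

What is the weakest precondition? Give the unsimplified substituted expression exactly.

Answer: ( ( ( x - y ) * 6 ) - 6 ) >= 10

Derivation:
post: x >= 10
stmt 4: y := 4 - 7  -- replace 0 occurrence(s) of y with (4 - 7)
  => x >= 10
stmt 3: x := y - 6  -- replace 1 occurrence(s) of x with (y - 6)
  => ( y - 6 ) >= 10
stmt 2: y := y * 6  -- replace 1 occurrence(s) of y with (y * 6)
  => ( ( y * 6 ) - 6 ) >= 10
stmt 1: y := x - y  -- replace 1 occurrence(s) of y with (x - y)
  => ( ( ( x - y ) * 6 ) - 6 ) >= 10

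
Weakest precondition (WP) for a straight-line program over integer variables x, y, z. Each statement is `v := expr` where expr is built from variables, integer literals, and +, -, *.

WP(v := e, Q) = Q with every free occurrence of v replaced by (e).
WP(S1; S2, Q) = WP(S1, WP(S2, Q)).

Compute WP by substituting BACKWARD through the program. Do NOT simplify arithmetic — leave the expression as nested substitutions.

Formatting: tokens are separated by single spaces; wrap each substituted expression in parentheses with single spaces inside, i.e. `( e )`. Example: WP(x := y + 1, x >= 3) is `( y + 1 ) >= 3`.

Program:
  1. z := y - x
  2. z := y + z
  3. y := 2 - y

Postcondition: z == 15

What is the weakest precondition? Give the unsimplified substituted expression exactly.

post: z == 15
stmt 3: y := 2 - y  -- replace 0 occurrence(s) of y with (2 - y)
  => z == 15
stmt 2: z := y + z  -- replace 1 occurrence(s) of z with (y + z)
  => ( y + z ) == 15
stmt 1: z := y - x  -- replace 1 occurrence(s) of z with (y - x)
  => ( y + ( y - x ) ) == 15

Answer: ( y + ( y - x ) ) == 15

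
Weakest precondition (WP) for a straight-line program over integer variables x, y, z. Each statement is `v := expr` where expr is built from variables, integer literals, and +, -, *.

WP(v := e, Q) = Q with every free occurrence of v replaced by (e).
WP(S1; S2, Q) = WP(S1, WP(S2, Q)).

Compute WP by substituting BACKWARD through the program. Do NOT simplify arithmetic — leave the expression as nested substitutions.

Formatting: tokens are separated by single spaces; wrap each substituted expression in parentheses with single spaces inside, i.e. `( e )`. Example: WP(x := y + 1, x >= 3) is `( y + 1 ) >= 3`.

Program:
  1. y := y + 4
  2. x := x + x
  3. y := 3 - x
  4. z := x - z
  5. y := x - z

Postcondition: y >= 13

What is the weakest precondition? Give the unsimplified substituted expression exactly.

Answer: ( ( x + x ) - ( ( x + x ) - z ) ) >= 13

Derivation:
post: y >= 13
stmt 5: y := x - z  -- replace 1 occurrence(s) of y with (x - z)
  => ( x - z ) >= 13
stmt 4: z := x - z  -- replace 1 occurrence(s) of z with (x - z)
  => ( x - ( x - z ) ) >= 13
stmt 3: y := 3 - x  -- replace 0 occurrence(s) of y with (3 - x)
  => ( x - ( x - z ) ) >= 13
stmt 2: x := x + x  -- replace 2 occurrence(s) of x with (x + x)
  => ( ( x + x ) - ( ( x + x ) - z ) ) >= 13
stmt 1: y := y + 4  -- replace 0 occurrence(s) of y with (y + 4)
  => ( ( x + x ) - ( ( x + x ) - z ) ) >= 13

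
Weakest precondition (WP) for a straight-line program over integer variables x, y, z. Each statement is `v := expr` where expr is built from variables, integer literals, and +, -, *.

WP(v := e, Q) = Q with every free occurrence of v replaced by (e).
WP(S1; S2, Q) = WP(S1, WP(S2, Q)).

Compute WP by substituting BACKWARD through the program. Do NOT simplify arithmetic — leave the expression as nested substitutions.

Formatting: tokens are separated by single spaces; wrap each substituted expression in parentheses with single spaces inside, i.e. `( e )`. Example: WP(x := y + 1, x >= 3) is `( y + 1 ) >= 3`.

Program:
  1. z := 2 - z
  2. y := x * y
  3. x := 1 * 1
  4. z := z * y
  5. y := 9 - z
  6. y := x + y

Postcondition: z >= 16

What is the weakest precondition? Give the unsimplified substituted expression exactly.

Answer: ( ( 2 - z ) * ( x * y ) ) >= 16

Derivation:
post: z >= 16
stmt 6: y := x + y  -- replace 0 occurrence(s) of y with (x + y)
  => z >= 16
stmt 5: y := 9 - z  -- replace 0 occurrence(s) of y with (9 - z)
  => z >= 16
stmt 4: z := z * y  -- replace 1 occurrence(s) of z with (z * y)
  => ( z * y ) >= 16
stmt 3: x := 1 * 1  -- replace 0 occurrence(s) of x with (1 * 1)
  => ( z * y ) >= 16
stmt 2: y := x * y  -- replace 1 occurrence(s) of y with (x * y)
  => ( z * ( x * y ) ) >= 16
stmt 1: z := 2 - z  -- replace 1 occurrence(s) of z with (2 - z)
  => ( ( 2 - z ) * ( x * y ) ) >= 16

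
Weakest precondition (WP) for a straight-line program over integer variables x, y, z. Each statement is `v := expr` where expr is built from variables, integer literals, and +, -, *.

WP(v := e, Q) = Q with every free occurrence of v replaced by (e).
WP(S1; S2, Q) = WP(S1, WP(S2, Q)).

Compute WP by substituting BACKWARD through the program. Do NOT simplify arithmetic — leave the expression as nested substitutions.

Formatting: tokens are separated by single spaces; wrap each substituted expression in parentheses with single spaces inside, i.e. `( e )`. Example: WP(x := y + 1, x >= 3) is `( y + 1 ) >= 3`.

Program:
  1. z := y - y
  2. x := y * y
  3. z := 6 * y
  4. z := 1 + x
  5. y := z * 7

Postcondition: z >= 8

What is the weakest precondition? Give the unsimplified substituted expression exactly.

Answer: ( 1 + ( y * y ) ) >= 8

Derivation:
post: z >= 8
stmt 5: y := z * 7  -- replace 0 occurrence(s) of y with (z * 7)
  => z >= 8
stmt 4: z := 1 + x  -- replace 1 occurrence(s) of z with (1 + x)
  => ( 1 + x ) >= 8
stmt 3: z := 6 * y  -- replace 0 occurrence(s) of z with (6 * y)
  => ( 1 + x ) >= 8
stmt 2: x := y * y  -- replace 1 occurrence(s) of x with (y * y)
  => ( 1 + ( y * y ) ) >= 8
stmt 1: z := y - y  -- replace 0 occurrence(s) of z with (y - y)
  => ( 1 + ( y * y ) ) >= 8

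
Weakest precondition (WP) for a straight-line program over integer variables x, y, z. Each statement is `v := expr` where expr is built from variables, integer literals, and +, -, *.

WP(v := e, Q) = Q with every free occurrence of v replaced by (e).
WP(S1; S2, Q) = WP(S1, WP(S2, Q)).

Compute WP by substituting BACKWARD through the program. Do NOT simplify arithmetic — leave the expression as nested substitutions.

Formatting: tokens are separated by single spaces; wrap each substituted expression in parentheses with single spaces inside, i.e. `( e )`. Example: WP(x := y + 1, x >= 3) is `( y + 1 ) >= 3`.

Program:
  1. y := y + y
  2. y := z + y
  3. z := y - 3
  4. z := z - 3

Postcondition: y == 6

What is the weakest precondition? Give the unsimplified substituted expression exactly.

Answer: ( z + ( y + y ) ) == 6

Derivation:
post: y == 6
stmt 4: z := z - 3  -- replace 0 occurrence(s) of z with (z - 3)
  => y == 6
stmt 3: z := y - 3  -- replace 0 occurrence(s) of z with (y - 3)
  => y == 6
stmt 2: y := z + y  -- replace 1 occurrence(s) of y with (z + y)
  => ( z + y ) == 6
stmt 1: y := y + y  -- replace 1 occurrence(s) of y with (y + y)
  => ( z + ( y + y ) ) == 6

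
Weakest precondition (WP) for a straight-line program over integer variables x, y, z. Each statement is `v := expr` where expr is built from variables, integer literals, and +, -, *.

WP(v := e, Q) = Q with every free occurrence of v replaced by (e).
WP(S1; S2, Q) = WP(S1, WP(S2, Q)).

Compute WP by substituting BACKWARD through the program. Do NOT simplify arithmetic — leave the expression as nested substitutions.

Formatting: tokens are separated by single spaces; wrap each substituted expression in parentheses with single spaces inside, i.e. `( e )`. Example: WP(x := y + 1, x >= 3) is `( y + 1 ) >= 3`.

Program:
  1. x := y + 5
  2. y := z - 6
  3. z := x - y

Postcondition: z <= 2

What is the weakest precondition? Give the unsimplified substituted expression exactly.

post: z <= 2
stmt 3: z := x - y  -- replace 1 occurrence(s) of z with (x - y)
  => ( x - y ) <= 2
stmt 2: y := z - 6  -- replace 1 occurrence(s) of y with (z - 6)
  => ( x - ( z - 6 ) ) <= 2
stmt 1: x := y + 5  -- replace 1 occurrence(s) of x with (y + 5)
  => ( ( y + 5 ) - ( z - 6 ) ) <= 2

Answer: ( ( y + 5 ) - ( z - 6 ) ) <= 2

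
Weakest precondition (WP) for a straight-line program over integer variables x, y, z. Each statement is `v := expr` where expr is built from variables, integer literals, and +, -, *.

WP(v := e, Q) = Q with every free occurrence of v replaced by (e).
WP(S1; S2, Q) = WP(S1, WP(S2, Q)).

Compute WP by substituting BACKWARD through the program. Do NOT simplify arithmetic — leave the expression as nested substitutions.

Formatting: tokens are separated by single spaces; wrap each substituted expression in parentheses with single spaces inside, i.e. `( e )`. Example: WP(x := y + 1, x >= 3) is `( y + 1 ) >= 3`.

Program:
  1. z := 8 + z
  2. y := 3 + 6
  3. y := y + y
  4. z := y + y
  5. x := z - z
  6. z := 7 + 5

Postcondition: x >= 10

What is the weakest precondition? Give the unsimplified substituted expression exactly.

Answer: ( ( ( ( 3 + 6 ) + ( 3 + 6 ) ) + ( ( 3 + 6 ) + ( 3 + 6 ) ) ) - ( ( ( 3 + 6 ) + ( 3 + 6 ) ) + ( ( 3 + 6 ) + ( 3 + 6 ) ) ) ) >= 10

Derivation:
post: x >= 10
stmt 6: z := 7 + 5  -- replace 0 occurrence(s) of z with (7 + 5)
  => x >= 10
stmt 5: x := z - z  -- replace 1 occurrence(s) of x with (z - z)
  => ( z - z ) >= 10
stmt 4: z := y + y  -- replace 2 occurrence(s) of z with (y + y)
  => ( ( y + y ) - ( y + y ) ) >= 10
stmt 3: y := y + y  -- replace 4 occurrence(s) of y with (y + y)
  => ( ( ( y + y ) + ( y + y ) ) - ( ( y + y ) + ( y + y ) ) ) >= 10
stmt 2: y := 3 + 6  -- replace 8 occurrence(s) of y with (3 + 6)
  => ( ( ( ( 3 + 6 ) + ( 3 + 6 ) ) + ( ( 3 + 6 ) + ( 3 + 6 ) ) ) - ( ( ( 3 + 6 ) + ( 3 + 6 ) ) + ( ( 3 + 6 ) + ( 3 + 6 ) ) ) ) >= 10
stmt 1: z := 8 + z  -- replace 0 occurrence(s) of z with (8 + z)
  => ( ( ( ( 3 + 6 ) + ( 3 + 6 ) ) + ( ( 3 + 6 ) + ( 3 + 6 ) ) ) - ( ( ( 3 + 6 ) + ( 3 + 6 ) ) + ( ( 3 + 6 ) + ( 3 + 6 ) ) ) ) >= 10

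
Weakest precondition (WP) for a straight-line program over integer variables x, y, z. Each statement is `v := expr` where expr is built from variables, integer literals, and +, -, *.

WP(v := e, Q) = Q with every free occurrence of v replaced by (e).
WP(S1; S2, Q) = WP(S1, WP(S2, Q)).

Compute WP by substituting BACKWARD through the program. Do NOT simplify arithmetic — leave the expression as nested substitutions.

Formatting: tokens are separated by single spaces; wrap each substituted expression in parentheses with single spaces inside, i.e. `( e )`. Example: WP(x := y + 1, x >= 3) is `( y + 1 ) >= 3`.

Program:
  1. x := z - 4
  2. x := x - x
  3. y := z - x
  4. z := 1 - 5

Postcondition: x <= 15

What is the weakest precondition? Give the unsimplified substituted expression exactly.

post: x <= 15
stmt 4: z := 1 - 5  -- replace 0 occurrence(s) of z with (1 - 5)
  => x <= 15
stmt 3: y := z - x  -- replace 0 occurrence(s) of y with (z - x)
  => x <= 15
stmt 2: x := x - x  -- replace 1 occurrence(s) of x with (x - x)
  => ( x - x ) <= 15
stmt 1: x := z - 4  -- replace 2 occurrence(s) of x with (z - 4)
  => ( ( z - 4 ) - ( z - 4 ) ) <= 15

Answer: ( ( z - 4 ) - ( z - 4 ) ) <= 15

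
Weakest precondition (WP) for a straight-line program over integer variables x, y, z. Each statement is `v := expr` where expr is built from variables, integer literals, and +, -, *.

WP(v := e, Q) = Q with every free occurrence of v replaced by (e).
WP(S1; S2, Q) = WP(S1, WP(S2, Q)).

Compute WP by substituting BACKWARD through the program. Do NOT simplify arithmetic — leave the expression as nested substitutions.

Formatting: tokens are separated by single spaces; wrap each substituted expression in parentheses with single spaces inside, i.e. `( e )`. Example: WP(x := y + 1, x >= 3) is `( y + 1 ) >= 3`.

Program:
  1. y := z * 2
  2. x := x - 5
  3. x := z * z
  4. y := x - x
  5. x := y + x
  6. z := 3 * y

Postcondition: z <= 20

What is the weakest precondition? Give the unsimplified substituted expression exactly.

Answer: ( 3 * ( ( z * z ) - ( z * z ) ) ) <= 20

Derivation:
post: z <= 20
stmt 6: z := 3 * y  -- replace 1 occurrence(s) of z with (3 * y)
  => ( 3 * y ) <= 20
stmt 5: x := y + x  -- replace 0 occurrence(s) of x with (y + x)
  => ( 3 * y ) <= 20
stmt 4: y := x - x  -- replace 1 occurrence(s) of y with (x - x)
  => ( 3 * ( x - x ) ) <= 20
stmt 3: x := z * z  -- replace 2 occurrence(s) of x with (z * z)
  => ( 3 * ( ( z * z ) - ( z * z ) ) ) <= 20
stmt 2: x := x - 5  -- replace 0 occurrence(s) of x with (x - 5)
  => ( 3 * ( ( z * z ) - ( z * z ) ) ) <= 20
stmt 1: y := z * 2  -- replace 0 occurrence(s) of y with (z * 2)
  => ( 3 * ( ( z * z ) - ( z * z ) ) ) <= 20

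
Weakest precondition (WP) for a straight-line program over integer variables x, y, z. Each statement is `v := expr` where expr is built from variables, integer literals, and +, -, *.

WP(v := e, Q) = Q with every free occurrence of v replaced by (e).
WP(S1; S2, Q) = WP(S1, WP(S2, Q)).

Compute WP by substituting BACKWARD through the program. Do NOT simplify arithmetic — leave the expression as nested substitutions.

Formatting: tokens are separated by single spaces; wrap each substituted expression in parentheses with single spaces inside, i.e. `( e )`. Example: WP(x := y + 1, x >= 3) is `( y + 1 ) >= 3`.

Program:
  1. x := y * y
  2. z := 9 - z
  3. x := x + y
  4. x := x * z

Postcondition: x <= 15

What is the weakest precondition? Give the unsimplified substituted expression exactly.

Answer: ( ( ( y * y ) + y ) * ( 9 - z ) ) <= 15

Derivation:
post: x <= 15
stmt 4: x := x * z  -- replace 1 occurrence(s) of x with (x * z)
  => ( x * z ) <= 15
stmt 3: x := x + y  -- replace 1 occurrence(s) of x with (x + y)
  => ( ( x + y ) * z ) <= 15
stmt 2: z := 9 - z  -- replace 1 occurrence(s) of z with (9 - z)
  => ( ( x + y ) * ( 9 - z ) ) <= 15
stmt 1: x := y * y  -- replace 1 occurrence(s) of x with (y * y)
  => ( ( ( y * y ) + y ) * ( 9 - z ) ) <= 15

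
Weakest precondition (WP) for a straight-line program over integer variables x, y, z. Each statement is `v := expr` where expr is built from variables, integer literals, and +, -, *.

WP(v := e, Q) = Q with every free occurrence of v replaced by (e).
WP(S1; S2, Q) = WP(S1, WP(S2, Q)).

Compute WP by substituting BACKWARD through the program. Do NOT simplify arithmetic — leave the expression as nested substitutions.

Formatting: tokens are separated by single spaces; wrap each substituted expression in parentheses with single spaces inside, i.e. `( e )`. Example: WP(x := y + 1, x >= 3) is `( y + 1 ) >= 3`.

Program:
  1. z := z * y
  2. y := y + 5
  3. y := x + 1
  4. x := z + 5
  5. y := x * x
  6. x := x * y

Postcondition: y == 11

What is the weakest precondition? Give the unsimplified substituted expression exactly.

post: y == 11
stmt 6: x := x * y  -- replace 0 occurrence(s) of x with (x * y)
  => y == 11
stmt 5: y := x * x  -- replace 1 occurrence(s) of y with (x * x)
  => ( x * x ) == 11
stmt 4: x := z + 5  -- replace 2 occurrence(s) of x with (z + 5)
  => ( ( z + 5 ) * ( z + 5 ) ) == 11
stmt 3: y := x + 1  -- replace 0 occurrence(s) of y with (x + 1)
  => ( ( z + 5 ) * ( z + 5 ) ) == 11
stmt 2: y := y + 5  -- replace 0 occurrence(s) of y with (y + 5)
  => ( ( z + 5 ) * ( z + 5 ) ) == 11
stmt 1: z := z * y  -- replace 2 occurrence(s) of z with (z * y)
  => ( ( ( z * y ) + 5 ) * ( ( z * y ) + 5 ) ) == 11

Answer: ( ( ( z * y ) + 5 ) * ( ( z * y ) + 5 ) ) == 11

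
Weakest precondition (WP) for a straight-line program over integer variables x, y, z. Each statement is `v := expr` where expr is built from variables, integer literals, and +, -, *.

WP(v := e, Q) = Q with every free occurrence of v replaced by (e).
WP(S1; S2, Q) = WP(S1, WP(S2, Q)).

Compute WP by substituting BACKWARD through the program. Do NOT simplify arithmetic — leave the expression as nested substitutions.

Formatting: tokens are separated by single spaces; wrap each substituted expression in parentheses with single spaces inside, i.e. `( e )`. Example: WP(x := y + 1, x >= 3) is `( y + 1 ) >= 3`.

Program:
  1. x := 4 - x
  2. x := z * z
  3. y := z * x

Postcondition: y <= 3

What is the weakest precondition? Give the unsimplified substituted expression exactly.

Answer: ( z * ( z * z ) ) <= 3

Derivation:
post: y <= 3
stmt 3: y := z * x  -- replace 1 occurrence(s) of y with (z * x)
  => ( z * x ) <= 3
stmt 2: x := z * z  -- replace 1 occurrence(s) of x with (z * z)
  => ( z * ( z * z ) ) <= 3
stmt 1: x := 4 - x  -- replace 0 occurrence(s) of x with (4 - x)
  => ( z * ( z * z ) ) <= 3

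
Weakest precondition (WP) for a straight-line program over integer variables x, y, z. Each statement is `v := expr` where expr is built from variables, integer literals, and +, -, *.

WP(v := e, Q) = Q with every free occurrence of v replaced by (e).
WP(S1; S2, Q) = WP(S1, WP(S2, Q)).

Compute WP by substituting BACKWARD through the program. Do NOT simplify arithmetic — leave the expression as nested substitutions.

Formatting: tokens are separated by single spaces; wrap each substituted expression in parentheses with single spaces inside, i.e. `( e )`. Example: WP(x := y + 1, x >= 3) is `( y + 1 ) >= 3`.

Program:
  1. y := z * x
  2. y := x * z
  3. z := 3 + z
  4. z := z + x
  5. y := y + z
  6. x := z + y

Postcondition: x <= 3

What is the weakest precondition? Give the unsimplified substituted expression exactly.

Answer: ( ( ( 3 + z ) + x ) + ( ( x * z ) + ( ( 3 + z ) + x ) ) ) <= 3

Derivation:
post: x <= 3
stmt 6: x := z + y  -- replace 1 occurrence(s) of x with (z + y)
  => ( z + y ) <= 3
stmt 5: y := y + z  -- replace 1 occurrence(s) of y with (y + z)
  => ( z + ( y + z ) ) <= 3
stmt 4: z := z + x  -- replace 2 occurrence(s) of z with (z + x)
  => ( ( z + x ) + ( y + ( z + x ) ) ) <= 3
stmt 3: z := 3 + z  -- replace 2 occurrence(s) of z with (3 + z)
  => ( ( ( 3 + z ) + x ) + ( y + ( ( 3 + z ) + x ) ) ) <= 3
stmt 2: y := x * z  -- replace 1 occurrence(s) of y with (x * z)
  => ( ( ( 3 + z ) + x ) + ( ( x * z ) + ( ( 3 + z ) + x ) ) ) <= 3
stmt 1: y := z * x  -- replace 0 occurrence(s) of y with (z * x)
  => ( ( ( 3 + z ) + x ) + ( ( x * z ) + ( ( 3 + z ) + x ) ) ) <= 3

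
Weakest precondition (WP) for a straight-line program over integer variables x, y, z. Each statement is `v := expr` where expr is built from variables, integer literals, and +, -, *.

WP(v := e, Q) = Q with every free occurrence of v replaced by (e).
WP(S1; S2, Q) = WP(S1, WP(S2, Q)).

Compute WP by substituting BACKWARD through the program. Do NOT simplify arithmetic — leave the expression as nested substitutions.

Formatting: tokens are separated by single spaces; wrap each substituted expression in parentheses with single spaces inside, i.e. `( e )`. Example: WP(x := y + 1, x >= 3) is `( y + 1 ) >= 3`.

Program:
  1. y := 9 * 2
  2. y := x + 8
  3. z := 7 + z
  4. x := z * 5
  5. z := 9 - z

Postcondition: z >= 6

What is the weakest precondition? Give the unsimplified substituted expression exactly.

post: z >= 6
stmt 5: z := 9 - z  -- replace 1 occurrence(s) of z with (9 - z)
  => ( 9 - z ) >= 6
stmt 4: x := z * 5  -- replace 0 occurrence(s) of x with (z * 5)
  => ( 9 - z ) >= 6
stmt 3: z := 7 + z  -- replace 1 occurrence(s) of z with (7 + z)
  => ( 9 - ( 7 + z ) ) >= 6
stmt 2: y := x + 8  -- replace 0 occurrence(s) of y with (x + 8)
  => ( 9 - ( 7 + z ) ) >= 6
stmt 1: y := 9 * 2  -- replace 0 occurrence(s) of y with (9 * 2)
  => ( 9 - ( 7 + z ) ) >= 6

Answer: ( 9 - ( 7 + z ) ) >= 6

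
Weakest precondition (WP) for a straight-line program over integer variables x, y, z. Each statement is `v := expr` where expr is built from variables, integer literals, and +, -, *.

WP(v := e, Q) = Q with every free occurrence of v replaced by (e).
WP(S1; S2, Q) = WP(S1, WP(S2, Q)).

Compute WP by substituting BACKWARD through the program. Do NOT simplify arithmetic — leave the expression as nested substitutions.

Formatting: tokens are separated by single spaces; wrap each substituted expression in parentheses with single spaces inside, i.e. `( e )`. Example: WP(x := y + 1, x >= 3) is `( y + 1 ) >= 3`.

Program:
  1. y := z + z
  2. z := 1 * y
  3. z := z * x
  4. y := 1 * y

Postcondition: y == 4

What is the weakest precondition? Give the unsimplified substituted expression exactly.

post: y == 4
stmt 4: y := 1 * y  -- replace 1 occurrence(s) of y with (1 * y)
  => ( 1 * y ) == 4
stmt 3: z := z * x  -- replace 0 occurrence(s) of z with (z * x)
  => ( 1 * y ) == 4
stmt 2: z := 1 * y  -- replace 0 occurrence(s) of z with (1 * y)
  => ( 1 * y ) == 4
stmt 1: y := z + z  -- replace 1 occurrence(s) of y with (z + z)
  => ( 1 * ( z + z ) ) == 4

Answer: ( 1 * ( z + z ) ) == 4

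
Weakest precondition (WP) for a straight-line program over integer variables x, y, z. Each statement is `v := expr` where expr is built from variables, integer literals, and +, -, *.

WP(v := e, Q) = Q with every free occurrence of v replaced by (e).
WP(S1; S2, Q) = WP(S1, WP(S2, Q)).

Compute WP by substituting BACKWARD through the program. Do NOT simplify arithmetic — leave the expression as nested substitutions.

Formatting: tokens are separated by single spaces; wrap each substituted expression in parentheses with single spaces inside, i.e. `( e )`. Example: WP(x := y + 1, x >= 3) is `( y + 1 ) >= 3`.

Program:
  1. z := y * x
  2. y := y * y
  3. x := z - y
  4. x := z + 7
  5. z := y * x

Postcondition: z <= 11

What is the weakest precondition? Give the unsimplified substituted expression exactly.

post: z <= 11
stmt 5: z := y * x  -- replace 1 occurrence(s) of z with (y * x)
  => ( y * x ) <= 11
stmt 4: x := z + 7  -- replace 1 occurrence(s) of x with (z + 7)
  => ( y * ( z + 7 ) ) <= 11
stmt 3: x := z - y  -- replace 0 occurrence(s) of x with (z - y)
  => ( y * ( z + 7 ) ) <= 11
stmt 2: y := y * y  -- replace 1 occurrence(s) of y with (y * y)
  => ( ( y * y ) * ( z + 7 ) ) <= 11
stmt 1: z := y * x  -- replace 1 occurrence(s) of z with (y * x)
  => ( ( y * y ) * ( ( y * x ) + 7 ) ) <= 11

Answer: ( ( y * y ) * ( ( y * x ) + 7 ) ) <= 11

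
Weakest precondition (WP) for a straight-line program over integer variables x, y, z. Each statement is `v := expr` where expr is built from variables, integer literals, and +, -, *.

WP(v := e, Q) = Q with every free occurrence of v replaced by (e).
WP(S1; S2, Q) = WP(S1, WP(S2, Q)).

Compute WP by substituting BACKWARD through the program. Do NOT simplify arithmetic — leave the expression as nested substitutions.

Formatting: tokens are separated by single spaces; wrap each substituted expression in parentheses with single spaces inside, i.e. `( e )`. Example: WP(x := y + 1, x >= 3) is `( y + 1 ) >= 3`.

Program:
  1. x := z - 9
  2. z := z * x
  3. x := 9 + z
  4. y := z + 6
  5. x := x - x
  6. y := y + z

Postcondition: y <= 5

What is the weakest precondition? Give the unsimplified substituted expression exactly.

Answer: ( ( ( z * ( z - 9 ) ) + 6 ) + ( z * ( z - 9 ) ) ) <= 5

Derivation:
post: y <= 5
stmt 6: y := y + z  -- replace 1 occurrence(s) of y with (y + z)
  => ( y + z ) <= 5
stmt 5: x := x - x  -- replace 0 occurrence(s) of x with (x - x)
  => ( y + z ) <= 5
stmt 4: y := z + 6  -- replace 1 occurrence(s) of y with (z + 6)
  => ( ( z + 6 ) + z ) <= 5
stmt 3: x := 9 + z  -- replace 0 occurrence(s) of x with (9 + z)
  => ( ( z + 6 ) + z ) <= 5
stmt 2: z := z * x  -- replace 2 occurrence(s) of z with (z * x)
  => ( ( ( z * x ) + 6 ) + ( z * x ) ) <= 5
stmt 1: x := z - 9  -- replace 2 occurrence(s) of x with (z - 9)
  => ( ( ( z * ( z - 9 ) ) + 6 ) + ( z * ( z - 9 ) ) ) <= 5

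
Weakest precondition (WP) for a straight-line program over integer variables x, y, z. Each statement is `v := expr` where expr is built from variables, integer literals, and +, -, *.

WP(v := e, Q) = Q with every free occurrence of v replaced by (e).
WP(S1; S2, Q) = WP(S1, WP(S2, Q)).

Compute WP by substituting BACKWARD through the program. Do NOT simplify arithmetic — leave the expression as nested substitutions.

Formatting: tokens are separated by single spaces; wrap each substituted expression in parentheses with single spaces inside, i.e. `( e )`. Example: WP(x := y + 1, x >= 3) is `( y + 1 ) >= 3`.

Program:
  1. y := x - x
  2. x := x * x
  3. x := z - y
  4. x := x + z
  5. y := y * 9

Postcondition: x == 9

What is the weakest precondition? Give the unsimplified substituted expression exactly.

post: x == 9
stmt 5: y := y * 9  -- replace 0 occurrence(s) of y with (y * 9)
  => x == 9
stmt 4: x := x + z  -- replace 1 occurrence(s) of x with (x + z)
  => ( x + z ) == 9
stmt 3: x := z - y  -- replace 1 occurrence(s) of x with (z - y)
  => ( ( z - y ) + z ) == 9
stmt 2: x := x * x  -- replace 0 occurrence(s) of x with (x * x)
  => ( ( z - y ) + z ) == 9
stmt 1: y := x - x  -- replace 1 occurrence(s) of y with (x - x)
  => ( ( z - ( x - x ) ) + z ) == 9

Answer: ( ( z - ( x - x ) ) + z ) == 9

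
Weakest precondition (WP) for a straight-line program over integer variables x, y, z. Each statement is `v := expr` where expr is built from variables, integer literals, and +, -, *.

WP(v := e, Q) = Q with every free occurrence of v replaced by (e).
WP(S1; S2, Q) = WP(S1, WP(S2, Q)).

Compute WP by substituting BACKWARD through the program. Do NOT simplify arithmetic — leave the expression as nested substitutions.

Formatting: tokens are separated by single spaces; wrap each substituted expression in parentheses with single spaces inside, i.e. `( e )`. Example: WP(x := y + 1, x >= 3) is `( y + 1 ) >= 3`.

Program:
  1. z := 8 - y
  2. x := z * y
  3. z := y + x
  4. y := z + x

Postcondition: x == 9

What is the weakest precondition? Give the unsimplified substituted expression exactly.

post: x == 9
stmt 4: y := z + x  -- replace 0 occurrence(s) of y with (z + x)
  => x == 9
stmt 3: z := y + x  -- replace 0 occurrence(s) of z with (y + x)
  => x == 9
stmt 2: x := z * y  -- replace 1 occurrence(s) of x with (z * y)
  => ( z * y ) == 9
stmt 1: z := 8 - y  -- replace 1 occurrence(s) of z with (8 - y)
  => ( ( 8 - y ) * y ) == 9

Answer: ( ( 8 - y ) * y ) == 9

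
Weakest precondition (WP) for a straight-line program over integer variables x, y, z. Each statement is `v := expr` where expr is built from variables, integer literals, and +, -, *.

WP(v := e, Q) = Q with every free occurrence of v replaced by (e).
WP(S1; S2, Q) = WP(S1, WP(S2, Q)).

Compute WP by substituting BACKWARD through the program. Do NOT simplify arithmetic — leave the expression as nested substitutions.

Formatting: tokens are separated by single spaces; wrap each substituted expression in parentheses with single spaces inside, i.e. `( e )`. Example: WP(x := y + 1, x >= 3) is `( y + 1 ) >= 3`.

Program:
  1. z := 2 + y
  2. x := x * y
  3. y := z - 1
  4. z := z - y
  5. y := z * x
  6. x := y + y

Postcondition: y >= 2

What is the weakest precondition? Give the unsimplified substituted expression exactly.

post: y >= 2
stmt 6: x := y + y  -- replace 0 occurrence(s) of x with (y + y)
  => y >= 2
stmt 5: y := z * x  -- replace 1 occurrence(s) of y with (z * x)
  => ( z * x ) >= 2
stmt 4: z := z - y  -- replace 1 occurrence(s) of z with (z - y)
  => ( ( z - y ) * x ) >= 2
stmt 3: y := z - 1  -- replace 1 occurrence(s) of y with (z - 1)
  => ( ( z - ( z - 1 ) ) * x ) >= 2
stmt 2: x := x * y  -- replace 1 occurrence(s) of x with (x * y)
  => ( ( z - ( z - 1 ) ) * ( x * y ) ) >= 2
stmt 1: z := 2 + y  -- replace 2 occurrence(s) of z with (2 + y)
  => ( ( ( 2 + y ) - ( ( 2 + y ) - 1 ) ) * ( x * y ) ) >= 2

Answer: ( ( ( 2 + y ) - ( ( 2 + y ) - 1 ) ) * ( x * y ) ) >= 2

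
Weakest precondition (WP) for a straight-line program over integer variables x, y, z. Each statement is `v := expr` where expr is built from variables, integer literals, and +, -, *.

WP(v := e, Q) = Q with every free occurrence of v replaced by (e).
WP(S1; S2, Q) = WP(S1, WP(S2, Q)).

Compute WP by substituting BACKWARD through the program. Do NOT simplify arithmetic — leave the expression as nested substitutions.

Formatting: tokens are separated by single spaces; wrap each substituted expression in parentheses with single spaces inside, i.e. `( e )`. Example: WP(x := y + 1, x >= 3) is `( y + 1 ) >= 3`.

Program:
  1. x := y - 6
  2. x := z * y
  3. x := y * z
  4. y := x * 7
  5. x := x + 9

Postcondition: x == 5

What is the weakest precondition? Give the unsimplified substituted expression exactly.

post: x == 5
stmt 5: x := x + 9  -- replace 1 occurrence(s) of x with (x + 9)
  => ( x + 9 ) == 5
stmt 4: y := x * 7  -- replace 0 occurrence(s) of y with (x * 7)
  => ( x + 9 ) == 5
stmt 3: x := y * z  -- replace 1 occurrence(s) of x with (y * z)
  => ( ( y * z ) + 9 ) == 5
stmt 2: x := z * y  -- replace 0 occurrence(s) of x with (z * y)
  => ( ( y * z ) + 9 ) == 5
stmt 1: x := y - 6  -- replace 0 occurrence(s) of x with (y - 6)
  => ( ( y * z ) + 9 ) == 5

Answer: ( ( y * z ) + 9 ) == 5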